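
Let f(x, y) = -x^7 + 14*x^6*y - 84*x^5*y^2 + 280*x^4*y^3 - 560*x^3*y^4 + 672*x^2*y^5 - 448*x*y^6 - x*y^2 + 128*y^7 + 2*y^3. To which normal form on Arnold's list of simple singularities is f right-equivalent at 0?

The Hessian of f at 0 is [[0, 0], [0, 0]] with rank 0, so corank 2. A Groebner basis of the Jacobian ideal J(f) in C{x,y} is {x^6 + y^2/7, y^3, x*y - 2*y^2}; counting standard monomials gives mu = 8. Corank 2; j^3 = -y^2*(x - 2*y) has shape L^2 M (L != M), so D-series; mu = 8 gives D_8.

D_{8}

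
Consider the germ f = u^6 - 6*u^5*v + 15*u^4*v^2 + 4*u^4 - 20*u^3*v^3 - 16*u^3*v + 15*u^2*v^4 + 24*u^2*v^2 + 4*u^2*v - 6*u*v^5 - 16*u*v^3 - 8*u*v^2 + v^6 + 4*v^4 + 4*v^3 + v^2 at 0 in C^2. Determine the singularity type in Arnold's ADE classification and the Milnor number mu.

Type A5, Milnor number mu = 5.

The Hessian of f at 0 is [[0, 0], [0, 2]] with rank 1, so corank 1. A Groebner basis of the Jacobian ideal J(f) in C{u,v} is {u*v^2, v^3, u^2 - 2*u*v + v^2 + v/2}; counting standard monomials gives mu = 5. Corank 1: A-series; mu = 5 gives A_5.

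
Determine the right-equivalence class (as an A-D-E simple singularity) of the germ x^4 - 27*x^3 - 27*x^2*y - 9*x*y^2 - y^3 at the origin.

E_{6}

The Hessian of f at 0 has rank 0. Corank 2; j^3 = -(3*x + y)^3 is a perfect cube, so E-series; the 4-jet and mu = 6 give E_6.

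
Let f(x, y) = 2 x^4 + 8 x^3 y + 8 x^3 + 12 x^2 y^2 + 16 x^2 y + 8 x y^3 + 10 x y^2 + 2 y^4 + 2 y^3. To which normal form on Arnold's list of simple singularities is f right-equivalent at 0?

The Hessian of f at 0 has rank 0. Corank 2; j^3 = 2*(x + y)*(2*x + y)^2 has shape L^2 M (L != M), so D-series; mu = 5 gives D_5.

D5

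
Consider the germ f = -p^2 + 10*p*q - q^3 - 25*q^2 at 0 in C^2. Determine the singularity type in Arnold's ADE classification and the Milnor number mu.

Type A_2, Milnor number mu = 2.

The Hessian of f at 0 is [[-2, 10], [10, -50]] with rank 1, so corank 1. A Groebner basis of the Jacobian ideal J(f) in C{p,q} is {q^2, p - 5*q}; counting standard monomials gives mu = 2. Corank 1: A-series; mu = 2 gives A_2.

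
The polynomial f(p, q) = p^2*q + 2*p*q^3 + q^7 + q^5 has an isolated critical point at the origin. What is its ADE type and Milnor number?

Type D_8, Milnor number mu = 8.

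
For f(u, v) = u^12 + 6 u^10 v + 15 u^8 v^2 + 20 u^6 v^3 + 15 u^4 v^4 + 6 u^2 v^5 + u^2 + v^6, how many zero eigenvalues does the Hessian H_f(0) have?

1

Hessian at 0 has rank 1.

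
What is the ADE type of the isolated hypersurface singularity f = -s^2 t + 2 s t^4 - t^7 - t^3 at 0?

D_4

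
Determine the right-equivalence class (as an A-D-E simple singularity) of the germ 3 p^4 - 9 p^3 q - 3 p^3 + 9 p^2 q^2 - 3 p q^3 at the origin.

The Hessian of f at 0 has rank 0. Corank 2; j^3 = -3*p^3 is a perfect cube, so E-series; the 4-jet and mu = 7 give E_7.

E_{7}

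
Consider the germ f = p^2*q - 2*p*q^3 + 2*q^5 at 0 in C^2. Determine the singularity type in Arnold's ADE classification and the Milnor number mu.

The Hessian of f at 0 has rank 0. Corank 2; j^3 = p^2*q has shape L^2 M (L != M), so D-series; mu = 6 gives D_6.

Type D6, Milnor number mu = 6.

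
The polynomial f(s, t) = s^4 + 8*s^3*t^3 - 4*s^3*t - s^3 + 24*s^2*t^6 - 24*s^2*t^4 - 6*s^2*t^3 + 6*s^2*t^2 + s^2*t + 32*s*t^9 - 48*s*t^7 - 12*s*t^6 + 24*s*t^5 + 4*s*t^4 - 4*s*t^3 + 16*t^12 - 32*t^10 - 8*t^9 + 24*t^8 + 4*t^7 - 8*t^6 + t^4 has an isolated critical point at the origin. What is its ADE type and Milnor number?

Type D_{5}, Milnor number mu = 5.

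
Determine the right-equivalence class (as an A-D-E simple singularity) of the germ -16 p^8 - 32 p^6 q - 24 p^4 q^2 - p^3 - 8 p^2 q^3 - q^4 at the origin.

E6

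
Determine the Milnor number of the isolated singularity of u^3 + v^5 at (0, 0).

8

The Hessian of f at 0 is [[0, 0], [0, 0]] with rank 0, so corank 2. A Groebner basis of the Jacobian ideal J(f) in C{u,v} is {v^4, u^2}; counting standard monomials gives mu = 8. Corank 2; j^3 = u^3 is a perfect cube, so E-series; the 5-jet and mu = 8 give E_8.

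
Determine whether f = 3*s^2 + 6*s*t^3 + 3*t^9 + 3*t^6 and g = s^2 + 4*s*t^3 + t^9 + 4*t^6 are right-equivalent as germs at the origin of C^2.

Yes.

The Hessian of f at 0 has rank 1. Corank 1: A-series; mu = 8 gives A_8. The Hessian of g at 0 has rank 1. Corank 1: A-series; mu = 8 gives A_8. Both have type A_8, hence right-equivalent.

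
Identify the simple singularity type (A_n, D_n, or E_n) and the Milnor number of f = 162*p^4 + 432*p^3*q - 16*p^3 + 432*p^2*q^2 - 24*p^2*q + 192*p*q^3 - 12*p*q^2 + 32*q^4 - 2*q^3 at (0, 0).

The Hessian of f at 0 has rank 0. Corank 2; j^3 = -2*(2*p + q)^3 is a perfect cube, so E-series; the 4-jet and mu = 6 give E_6.

Type E6, Milnor number mu = 6.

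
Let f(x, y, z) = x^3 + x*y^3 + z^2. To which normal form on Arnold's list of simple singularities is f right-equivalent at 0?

E_7

The Hessian of f at 0 is [[0, 0, 0], [0, 0, 0], [0, 0, 2]] with rank 1, so corank 2. A Groebner basis of the Jacobian ideal J(f) in C{x,y,z} is {x^3, x*y^2, 3*x^2 + y^3, z}; counting standard monomials gives mu = 7. Corank 2; j^3 = x^3 is a perfect cube, so E-series; the 4-jet and mu = 7 give E_7.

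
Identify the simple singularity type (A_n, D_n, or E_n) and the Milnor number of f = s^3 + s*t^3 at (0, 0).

Type E7, Milnor number mu = 7.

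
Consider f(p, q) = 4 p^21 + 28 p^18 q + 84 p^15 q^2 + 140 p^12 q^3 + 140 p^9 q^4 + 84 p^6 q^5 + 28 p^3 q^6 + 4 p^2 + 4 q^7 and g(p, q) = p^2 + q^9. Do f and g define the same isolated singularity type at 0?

No.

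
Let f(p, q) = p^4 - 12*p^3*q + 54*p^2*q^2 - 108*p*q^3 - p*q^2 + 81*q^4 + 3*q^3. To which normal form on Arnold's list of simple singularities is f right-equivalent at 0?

D5

The Hessian of f at 0 has rank 0. Corank 2; j^3 = -q^2*(p - 3*q) has shape L^2 M (L != M), so D-series; mu = 5 gives D_5.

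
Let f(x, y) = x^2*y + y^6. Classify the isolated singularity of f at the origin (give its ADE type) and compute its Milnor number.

Type D_{7}, Milnor number mu = 7.

The Hessian of f at 0 is [[0, 0], [0, 0]] with rank 0, so corank 2. A Groebner basis of the Jacobian ideal J(f) in C{x,y} is {x^2/6 + y^5, x^3, x*y}; counting standard monomials gives mu = 7. Corank 2; j^3 = x^2*y has shape L^2 M (L != M), so D-series; mu = 7 gives D_7.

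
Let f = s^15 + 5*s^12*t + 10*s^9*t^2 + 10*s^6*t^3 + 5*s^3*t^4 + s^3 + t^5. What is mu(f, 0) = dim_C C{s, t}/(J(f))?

8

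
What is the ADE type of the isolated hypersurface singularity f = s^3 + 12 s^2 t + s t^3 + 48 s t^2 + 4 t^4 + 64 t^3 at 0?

E_7

The Hessian of f at 0 has rank 0. Corank 2; j^3 = (s + 4*t)^3 is a perfect cube, so E-series; the 4-jet and mu = 7 give E_7.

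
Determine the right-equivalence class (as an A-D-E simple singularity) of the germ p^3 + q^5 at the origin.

The Hessian of f at 0 is [[0, 0], [0, 0]] with rank 0, so corank 2. A Groebner basis of the Jacobian ideal J(f) in C{p,q} is {q^4, p^2}; counting standard monomials gives mu = 8. Corank 2; j^3 = p^3 is a perfect cube, so E-series; the 5-jet and mu = 8 give E_8.

E8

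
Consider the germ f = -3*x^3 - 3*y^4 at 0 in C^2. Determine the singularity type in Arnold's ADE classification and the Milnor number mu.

Type E6, Milnor number mu = 6.

The Hessian of f at 0 has rank 0. Corank 2; j^3 = -3*x^3 is a perfect cube, so E-series; the 4-jet and mu = 6 give E_6.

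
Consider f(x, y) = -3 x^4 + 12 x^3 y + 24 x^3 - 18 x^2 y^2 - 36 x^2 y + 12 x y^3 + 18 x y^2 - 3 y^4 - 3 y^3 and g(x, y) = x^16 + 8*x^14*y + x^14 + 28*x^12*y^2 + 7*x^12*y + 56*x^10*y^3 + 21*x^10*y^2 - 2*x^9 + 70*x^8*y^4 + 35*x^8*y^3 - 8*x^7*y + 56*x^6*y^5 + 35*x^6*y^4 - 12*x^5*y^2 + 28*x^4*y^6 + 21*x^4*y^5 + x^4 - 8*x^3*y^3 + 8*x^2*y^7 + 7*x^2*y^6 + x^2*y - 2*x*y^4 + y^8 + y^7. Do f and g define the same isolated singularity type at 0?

No.

The Hessian of f at 0 has rank 0. Corank 2; j^3 = 3*(2*x - y)^3 is a perfect cube, so E-series; the 4-jet and mu = 6 give E_6. The Hessian of g at 0 has rank 0. Corank 2; j^3 = x^2*y has shape L^2 M (L != M), so D-series; mu = 9 gives D_9. f is E_6 but g is D_9, hence not right-equivalent.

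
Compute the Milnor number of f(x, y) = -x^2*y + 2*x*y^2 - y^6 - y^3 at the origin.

7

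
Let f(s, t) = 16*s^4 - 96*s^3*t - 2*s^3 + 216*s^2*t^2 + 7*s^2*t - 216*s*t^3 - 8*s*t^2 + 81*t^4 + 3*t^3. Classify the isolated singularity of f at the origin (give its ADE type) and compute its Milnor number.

Type D_5, Milnor number mu = 5.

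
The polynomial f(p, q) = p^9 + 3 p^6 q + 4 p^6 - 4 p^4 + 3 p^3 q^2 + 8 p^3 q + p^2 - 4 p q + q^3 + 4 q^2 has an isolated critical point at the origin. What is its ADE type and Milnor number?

Type A_{2}, Milnor number mu = 2.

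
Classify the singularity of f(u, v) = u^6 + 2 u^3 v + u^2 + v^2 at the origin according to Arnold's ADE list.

The Hessian of f at 0 is [[2, 0], [0, 2]] with rank 2, so corank 0. A Groebner basis of the Jacobian ideal J(f) in C{u,v} is {u, v}; counting standard monomials gives mu = 1. Corank 0: nondegenerate Morse point, so A_1.

A_1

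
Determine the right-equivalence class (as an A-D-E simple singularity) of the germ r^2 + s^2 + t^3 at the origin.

A2

The Hessian of f at 0 is [[2, 0, 0], [0, 0, 0], [0, 0, 2]] with rank 2, so corank 1. A Groebner basis of the Jacobian ideal J(f) in C{s,t,r} is {t^2, s, r}; counting standard monomials gives mu = 2. Corank 1: A-series; mu = 2 gives A_2.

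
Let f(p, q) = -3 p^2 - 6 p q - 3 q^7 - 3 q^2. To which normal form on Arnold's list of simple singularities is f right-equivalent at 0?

A_{6}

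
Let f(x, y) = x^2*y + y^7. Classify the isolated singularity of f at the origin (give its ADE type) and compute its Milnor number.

The Hessian of f at 0 has rank 0. Corank 2; j^3 = x^2*y has shape L^2 M (L != M), so D-series; mu = 8 gives D_8.

Type D_8, Milnor number mu = 8.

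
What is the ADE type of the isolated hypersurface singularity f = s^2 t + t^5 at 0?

D6

The Hessian of f at 0 has rank 0. Corank 2; j^3 = s^2*t has shape L^2 M (L != M), so D-series; mu = 6 gives D_6.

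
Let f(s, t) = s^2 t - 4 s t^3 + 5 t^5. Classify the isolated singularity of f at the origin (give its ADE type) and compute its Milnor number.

Type D6, Milnor number mu = 6.

The Hessian of f at 0 has rank 0. Corank 2; j^3 = s^2*t has shape L^2 M (L != M), so D-series; mu = 6 gives D_6.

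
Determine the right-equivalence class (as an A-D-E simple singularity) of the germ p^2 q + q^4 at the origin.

D5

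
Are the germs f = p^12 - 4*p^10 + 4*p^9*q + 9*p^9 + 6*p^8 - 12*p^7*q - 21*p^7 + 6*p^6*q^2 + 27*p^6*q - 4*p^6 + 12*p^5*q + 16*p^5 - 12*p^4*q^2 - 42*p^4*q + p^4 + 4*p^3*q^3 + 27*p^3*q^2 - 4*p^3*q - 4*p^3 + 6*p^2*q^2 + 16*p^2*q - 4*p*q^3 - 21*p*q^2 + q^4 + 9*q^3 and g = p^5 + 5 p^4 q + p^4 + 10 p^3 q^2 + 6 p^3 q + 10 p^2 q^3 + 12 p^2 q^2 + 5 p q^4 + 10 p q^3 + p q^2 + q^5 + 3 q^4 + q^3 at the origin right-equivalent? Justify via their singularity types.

The Hessian of f at 0 is [[0, 0], [0, 0]] with rank 0, so corank 2. A Groebner basis of the Jacobian ideal J(f) in C{p,q} is {p*q^2 + 6*p*q - 9*q^2, 4*p*q + q^3 - 6*q^2, p^2 - 5*p*q/2 + 3*q^2/2}; counting standard monomials gives mu = 5. Corank 2; j^3 = -(p - q)*(2*p - 3*q)^2 has shape L^2 M (L != M), so D-series; mu = 5 gives D_5. The Hessian of g at 0 is [[0, 0], [0, 0]] with rank 0, so corank 2. A Groebner basis of the Jacobian ideal J(g) in C{p,q} is {p^3 + q^2/4, q^3, p*q + 3*q^2/4}; counting standard monomials gives mu = 5. Corank 2; j^3 = q^2*(p + q) has shape L^2 M (L != M), so D-series; mu = 5 gives D_5. Both have type D_5, hence right-equivalent.

Yes.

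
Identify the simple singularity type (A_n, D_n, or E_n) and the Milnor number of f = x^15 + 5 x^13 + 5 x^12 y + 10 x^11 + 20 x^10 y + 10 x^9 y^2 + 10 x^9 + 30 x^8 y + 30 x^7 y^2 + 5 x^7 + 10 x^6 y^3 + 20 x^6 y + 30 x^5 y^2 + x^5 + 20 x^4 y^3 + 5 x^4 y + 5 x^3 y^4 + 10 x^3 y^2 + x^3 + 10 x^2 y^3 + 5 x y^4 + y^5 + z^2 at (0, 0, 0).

Type E8, Milnor number mu = 8.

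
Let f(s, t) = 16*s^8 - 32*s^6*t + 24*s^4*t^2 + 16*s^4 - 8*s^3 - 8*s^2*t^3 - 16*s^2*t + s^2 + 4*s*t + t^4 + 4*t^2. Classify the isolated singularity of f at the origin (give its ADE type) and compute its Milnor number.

The Hessian of f at 0 has rank 1. Corank 1: A-series; mu = 3 gives A_3.

Type A_{3}, Milnor number mu = 3.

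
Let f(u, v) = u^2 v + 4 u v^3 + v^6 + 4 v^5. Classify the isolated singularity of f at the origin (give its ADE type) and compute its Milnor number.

The Hessian of f at 0 has rank 0. Corank 2; j^3 = u^2*v has shape L^2 M (L != M), so D-series; mu = 7 gives D_7.

Type D7, Milnor number mu = 7.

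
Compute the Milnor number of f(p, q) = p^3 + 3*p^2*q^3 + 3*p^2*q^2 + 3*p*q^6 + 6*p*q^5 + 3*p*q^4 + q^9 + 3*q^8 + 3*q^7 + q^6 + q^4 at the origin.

The Hessian of f at 0 has rank 0. Corank 2; j^3 = p^3 is a perfect cube, so E-series; the 4-jet and mu = 6 give E_6.

6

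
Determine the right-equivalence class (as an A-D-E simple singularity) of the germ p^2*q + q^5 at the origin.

D_6

The Hessian of f at 0 has rank 0. Corank 2; j^3 = p^2*q has shape L^2 M (L != M), so D-series; mu = 6 gives D_6.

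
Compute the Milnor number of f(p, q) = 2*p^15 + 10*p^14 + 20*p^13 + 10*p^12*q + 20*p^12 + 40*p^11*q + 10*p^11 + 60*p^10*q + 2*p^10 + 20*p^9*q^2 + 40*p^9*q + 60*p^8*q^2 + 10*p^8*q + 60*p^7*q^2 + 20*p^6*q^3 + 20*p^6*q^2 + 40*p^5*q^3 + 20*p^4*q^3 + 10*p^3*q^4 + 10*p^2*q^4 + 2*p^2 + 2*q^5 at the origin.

4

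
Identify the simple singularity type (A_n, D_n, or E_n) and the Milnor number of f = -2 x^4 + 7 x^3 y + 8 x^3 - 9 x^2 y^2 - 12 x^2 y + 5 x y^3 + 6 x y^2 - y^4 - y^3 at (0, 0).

The Hessian of f at 0 has rank 0. Corank 2; j^3 = (2*x - y)^3 is a perfect cube, so E-series; the 4-jet and mu = 7 give E_7.

Type E7, Milnor number mu = 7.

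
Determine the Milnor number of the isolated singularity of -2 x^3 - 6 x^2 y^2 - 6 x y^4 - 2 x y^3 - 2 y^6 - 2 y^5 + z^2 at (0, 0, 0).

7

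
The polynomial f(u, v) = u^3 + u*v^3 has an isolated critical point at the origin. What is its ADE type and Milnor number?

The Hessian of f at 0 is [[0, 0], [0, 0]] with rank 0, so corank 2. A Groebner basis of the Jacobian ideal J(f) in C{u,v} is {u^3, u*v^2, 3*u^2 + v^3}; counting standard monomials gives mu = 7. Corank 2; j^3 = u^3 is a perfect cube, so E-series; the 4-jet and mu = 7 give E_7.

Type E7, Milnor number mu = 7.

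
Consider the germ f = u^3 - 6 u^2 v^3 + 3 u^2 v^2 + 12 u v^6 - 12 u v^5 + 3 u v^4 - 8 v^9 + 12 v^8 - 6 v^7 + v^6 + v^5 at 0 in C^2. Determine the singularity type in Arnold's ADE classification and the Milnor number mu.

Type E_8, Milnor number mu = 8.

The Hessian of f at 0 is [[0, 0], [0, 0]] with rank 0, so corank 2. A Groebner basis of the Jacobian ideal J(f) in C{u,v} is {-u^2/4 + u*v^3 - u*v^2/2, v^4, u^3, u^2*v + u^2/2 + u*v^2}; counting standard monomials gives mu = 8. Corank 2; j^3 = u^3 is a perfect cube, so E-series; the 5-jet and mu = 8 give E_8.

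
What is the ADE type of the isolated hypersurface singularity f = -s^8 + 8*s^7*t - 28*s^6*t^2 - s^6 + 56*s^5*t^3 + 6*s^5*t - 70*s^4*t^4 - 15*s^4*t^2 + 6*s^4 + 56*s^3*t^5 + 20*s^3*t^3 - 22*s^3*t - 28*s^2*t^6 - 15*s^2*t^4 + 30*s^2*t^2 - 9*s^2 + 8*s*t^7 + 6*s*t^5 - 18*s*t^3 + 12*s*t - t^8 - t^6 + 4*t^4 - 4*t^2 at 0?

A_{7}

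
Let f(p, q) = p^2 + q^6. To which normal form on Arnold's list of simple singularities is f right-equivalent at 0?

A_5

The Hessian of f at 0 has rank 1. Corank 1: A-series; mu = 5 gives A_5.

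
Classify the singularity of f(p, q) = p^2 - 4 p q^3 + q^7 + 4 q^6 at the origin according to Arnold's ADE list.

The Hessian of f at 0 is [[2, 0], [0, 0]] with rank 1, so corank 1. A Groebner basis of the Jacobian ideal J(f) in C{p,q} is {-p/2 + q^3, p^2}; counting standard monomials gives mu = 6. Corank 1: A-series; mu = 6 gives A_6.

A6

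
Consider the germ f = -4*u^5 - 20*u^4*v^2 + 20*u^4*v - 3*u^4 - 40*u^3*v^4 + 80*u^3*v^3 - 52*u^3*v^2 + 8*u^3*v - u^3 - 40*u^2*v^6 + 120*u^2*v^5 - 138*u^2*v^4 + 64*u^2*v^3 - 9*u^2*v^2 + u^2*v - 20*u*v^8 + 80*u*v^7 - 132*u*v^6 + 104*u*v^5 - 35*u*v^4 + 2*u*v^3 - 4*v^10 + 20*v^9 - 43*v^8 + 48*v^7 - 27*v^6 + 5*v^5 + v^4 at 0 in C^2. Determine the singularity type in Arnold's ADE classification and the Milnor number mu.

The Hessian of f at 0 is [[0, 0], [0, 0]] with rank 0, so corank 2. A Groebner basis of the Jacobian ideal J(f) in C{u,v} is {u*v^2, u*v/7 + v^3, u^2 - 4*u*v/7}; counting standard monomials gives mu = 5. Corank 2; j^3 = -u^2*(u - v) has shape L^2 M (L != M), so D-series; mu = 5 gives D_5.

Type D_{5}, Milnor number mu = 5.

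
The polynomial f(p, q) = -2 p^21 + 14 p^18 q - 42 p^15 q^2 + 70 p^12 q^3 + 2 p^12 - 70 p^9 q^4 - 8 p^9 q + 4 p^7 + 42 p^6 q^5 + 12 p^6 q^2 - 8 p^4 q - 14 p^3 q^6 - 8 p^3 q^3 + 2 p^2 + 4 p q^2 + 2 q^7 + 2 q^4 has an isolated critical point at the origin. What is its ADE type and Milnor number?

Type A6, Milnor number mu = 6.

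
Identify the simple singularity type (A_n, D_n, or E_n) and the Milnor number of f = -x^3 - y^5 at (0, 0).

Type E_{8}, Milnor number mu = 8.

The Hessian of f at 0 has rank 0. Corank 2; j^3 = -x^3 is a perfect cube, so E-series; the 5-jet and mu = 8 give E_8.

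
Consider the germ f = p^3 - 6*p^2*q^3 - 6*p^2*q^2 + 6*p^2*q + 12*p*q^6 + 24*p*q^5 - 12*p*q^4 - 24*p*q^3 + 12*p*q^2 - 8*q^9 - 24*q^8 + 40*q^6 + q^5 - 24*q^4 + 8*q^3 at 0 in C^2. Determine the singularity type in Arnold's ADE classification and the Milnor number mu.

Type E_{8}, Milnor number mu = 8.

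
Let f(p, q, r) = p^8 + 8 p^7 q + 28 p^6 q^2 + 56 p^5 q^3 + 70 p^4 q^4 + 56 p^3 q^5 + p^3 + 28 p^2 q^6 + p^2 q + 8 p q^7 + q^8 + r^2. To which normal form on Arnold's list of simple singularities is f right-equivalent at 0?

The Hessian of f at 0 has rank 1. Corank 2; j^3 = p^2*(p + q) has shape L^2 M (L != M), so D-series; mu = 9 gives D_9.

D_{9}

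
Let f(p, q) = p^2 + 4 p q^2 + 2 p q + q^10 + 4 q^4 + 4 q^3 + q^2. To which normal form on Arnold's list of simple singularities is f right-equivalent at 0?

The Hessian of f at 0 is [[2, 2], [2, 2]] with rank 1, so corank 1. A Groebner basis of the Jacobian ideal J(f) in C{p,q} is {p^5 + 5*p^4 + 15*p^3*q - 35*p^3/4 - 27*p^2*q/2 + 23*p^2/8 + 27*p*q/8 - p/4 - q/4, p^4*q - 2*p^4 - 5*p^3*q + 5*p^3/2 + 15*p^2*q/4 - 3*p^2/4 - 7*p*q/8 + p/16 + q/16, p/2 + q^2 + q/2}; counting standard monomials gives mu = 9. Corank 1: A-series; mu = 9 gives A_9.

A_{9}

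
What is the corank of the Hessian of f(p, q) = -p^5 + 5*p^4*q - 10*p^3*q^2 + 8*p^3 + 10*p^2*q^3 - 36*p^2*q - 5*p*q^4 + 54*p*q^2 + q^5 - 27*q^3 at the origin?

2

Hessian at 0 has rank 0.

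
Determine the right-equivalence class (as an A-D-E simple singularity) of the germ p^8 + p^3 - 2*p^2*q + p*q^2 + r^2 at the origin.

The Hessian of f at 0 has rank 1. Corank 2; j^3 = p*(p - q)^2 has shape L^2 M (L != M), so D-series; mu = 9 gives D_9.

D9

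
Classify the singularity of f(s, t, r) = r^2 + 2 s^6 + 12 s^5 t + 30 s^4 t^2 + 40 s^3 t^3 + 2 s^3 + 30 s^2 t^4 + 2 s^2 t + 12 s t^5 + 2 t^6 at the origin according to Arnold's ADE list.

D_{7}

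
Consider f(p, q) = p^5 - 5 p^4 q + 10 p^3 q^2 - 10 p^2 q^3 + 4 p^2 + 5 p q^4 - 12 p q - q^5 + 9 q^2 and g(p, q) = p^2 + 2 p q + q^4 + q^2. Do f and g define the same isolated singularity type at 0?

No.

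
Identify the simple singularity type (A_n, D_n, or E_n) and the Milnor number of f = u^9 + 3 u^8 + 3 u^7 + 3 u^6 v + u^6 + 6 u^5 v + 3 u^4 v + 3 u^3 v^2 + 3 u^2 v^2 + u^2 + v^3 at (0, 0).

Type A_{2}, Milnor number mu = 2.

The Hessian of f at 0 is [[2, 0], [0, 0]] with rank 1, so corank 1. A Groebner basis of the Jacobian ideal J(f) in C{u,v} is {v^2, u}; counting standard monomials gives mu = 2. Corank 1: A-series; mu = 2 gives A_2.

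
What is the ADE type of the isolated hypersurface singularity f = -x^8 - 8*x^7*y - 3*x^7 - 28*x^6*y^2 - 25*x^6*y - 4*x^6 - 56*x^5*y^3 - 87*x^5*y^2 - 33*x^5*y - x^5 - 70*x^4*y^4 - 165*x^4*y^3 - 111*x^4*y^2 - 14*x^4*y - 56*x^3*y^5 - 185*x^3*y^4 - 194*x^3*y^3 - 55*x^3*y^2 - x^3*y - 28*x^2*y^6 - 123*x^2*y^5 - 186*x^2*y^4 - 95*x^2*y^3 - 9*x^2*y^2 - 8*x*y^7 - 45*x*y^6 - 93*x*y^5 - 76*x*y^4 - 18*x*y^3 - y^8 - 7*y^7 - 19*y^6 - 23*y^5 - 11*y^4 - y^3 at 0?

E7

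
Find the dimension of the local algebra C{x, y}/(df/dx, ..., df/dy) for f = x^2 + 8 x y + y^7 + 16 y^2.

6

The Hessian of f at 0 has rank 1. Corank 1: A-series; mu = 6 gives A_6.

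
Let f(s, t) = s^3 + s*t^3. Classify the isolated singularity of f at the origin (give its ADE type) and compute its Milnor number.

The Hessian of f at 0 is [[0, 0], [0, 0]] with rank 0, so corank 2. A Groebner basis of the Jacobian ideal J(f) in C{s,t} is {s^3, s*t^2, 3*s^2 + t^3}; counting standard monomials gives mu = 7. Corank 2; j^3 = s^3 is a perfect cube, so E-series; the 4-jet and mu = 7 give E_7.

Type E7, Milnor number mu = 7.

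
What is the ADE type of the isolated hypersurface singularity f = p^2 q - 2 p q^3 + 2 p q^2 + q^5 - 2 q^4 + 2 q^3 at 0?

The Hessian of f at 0 has rank 0. Corank 2; j^3 = q*(p^2 + 2*p*q + 2*q^2) splits into three distinct lines over C (the quadratic factor has nonzero discriminant), so D_4.

D_4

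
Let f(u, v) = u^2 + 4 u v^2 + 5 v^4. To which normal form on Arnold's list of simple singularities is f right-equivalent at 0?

A3

The Hessian of f at 0 is [[2, 0], [0, 0]] with rank 1, so corank 1. A Groebner basis of the Jacobian ideal J(f) in C{u,v} is {u^2, u*v, u/2 + v^2}; counting standard monomials gives mu = 3. Corank 1: A-series; mu = 3 gives A_3.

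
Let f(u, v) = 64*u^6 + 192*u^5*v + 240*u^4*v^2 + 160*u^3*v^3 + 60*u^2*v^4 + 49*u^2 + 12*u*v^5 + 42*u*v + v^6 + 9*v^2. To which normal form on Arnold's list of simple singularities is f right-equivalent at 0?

The Hessian of f at 0 is [[98, 42], [42, 18]] with rank 1, so corank 1. A Groebner basis of the Jacobian ideal J(f) in C{u,v} is {v^5, u + 3*v/7}; counting standard monomials gives mu = 5. Corank 1: A-series; mu = 5 gives A_5.

A5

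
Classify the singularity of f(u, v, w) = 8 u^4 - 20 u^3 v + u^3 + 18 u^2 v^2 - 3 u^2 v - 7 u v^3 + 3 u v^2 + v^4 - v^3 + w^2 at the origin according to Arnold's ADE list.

E_7

The Hessian of f at 0 is [[0, 0, 0], [0, 0, 0], [0, 0, 2]] with rank 1, so corank 2. A Groebner basis of the Jacobian ideal J(f) in C{u,v,w} is {3*u^2/4 - 3*u*v/2 + v^4 + v^3/4 + 3*v^2/4, u^3 + 9*u^2/4 - 9*u*v/2 - v^3/4 + 9*v^2/4, u^2*v + 7*u^2/4 - 7*u*v/2 - 5*v^3/12 + 7*v^2/4, u^2 + u*v^2 - 2*u*v - 2*v^3/3 + v^2, w}; counting standard monomials gives mu = 7. Corank 2; j^3 = (u - v)^3 is a perfect cube, so E-series; the 4-jet and mu = 7 give E_7.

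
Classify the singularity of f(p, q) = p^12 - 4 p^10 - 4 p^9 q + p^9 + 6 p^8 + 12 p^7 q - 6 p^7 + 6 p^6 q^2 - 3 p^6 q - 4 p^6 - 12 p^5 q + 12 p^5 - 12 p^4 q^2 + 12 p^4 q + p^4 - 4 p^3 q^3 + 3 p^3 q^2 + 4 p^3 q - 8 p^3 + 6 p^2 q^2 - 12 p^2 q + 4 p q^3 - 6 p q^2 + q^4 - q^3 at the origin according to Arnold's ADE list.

The Hessian of f at 0 has rank 0. Corank 2; j^3 = -(2*p + q)^3 is a perfect cube, so E-series; the 4-jet and mu = 6 give E_6.

E_6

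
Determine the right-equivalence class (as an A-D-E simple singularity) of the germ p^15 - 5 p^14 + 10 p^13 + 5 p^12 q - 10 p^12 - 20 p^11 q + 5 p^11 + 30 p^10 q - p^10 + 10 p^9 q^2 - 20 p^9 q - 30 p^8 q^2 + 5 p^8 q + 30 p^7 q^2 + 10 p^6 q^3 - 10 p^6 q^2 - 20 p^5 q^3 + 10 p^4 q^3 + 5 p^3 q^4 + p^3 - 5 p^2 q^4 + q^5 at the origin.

The Hessian of f at 0 has rank 0. Corank 2; j^3 = p^3 is a perfect cube, so E-series; the 5-jet and mu = 8 give E_8.

E8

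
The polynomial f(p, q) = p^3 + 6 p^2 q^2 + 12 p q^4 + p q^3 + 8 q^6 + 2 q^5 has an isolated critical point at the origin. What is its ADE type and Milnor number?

The Hessian of f at 0 has rank 0. Corank 2; j^3 = p^3 is a perfect cube, so E-series; the 4-jet and mu = 7 give E_7.

Type E7, Milnor number mu = 7.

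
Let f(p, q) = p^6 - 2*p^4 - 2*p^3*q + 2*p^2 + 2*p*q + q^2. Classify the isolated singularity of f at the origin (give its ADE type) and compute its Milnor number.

Type A_{1}, Milnor number mu = 1.

The Hessian of f at 0 has rank 2. Corank 0: nondegenerate Morse point, so A_1.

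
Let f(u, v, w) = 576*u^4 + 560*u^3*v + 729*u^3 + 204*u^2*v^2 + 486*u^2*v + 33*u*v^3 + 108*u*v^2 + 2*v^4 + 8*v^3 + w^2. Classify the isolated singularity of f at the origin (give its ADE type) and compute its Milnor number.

Type E_{7}, Milnor number mu = 7.

The Hessian of f at 0 has rank 1. Corank 2; j^3 = (9*u + 2*v)^3 is a perfect cube, so E-series; the 4-jet and mu = 7 give E_7.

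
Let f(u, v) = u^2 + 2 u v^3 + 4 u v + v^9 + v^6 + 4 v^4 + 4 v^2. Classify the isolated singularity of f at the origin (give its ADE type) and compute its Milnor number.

Type A_8, Milnor number mu = 8.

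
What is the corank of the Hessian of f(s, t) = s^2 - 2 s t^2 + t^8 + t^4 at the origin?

1

The Hessian at 0 is [[2, 0], [0, 0]] of rank 1; hence corank 1.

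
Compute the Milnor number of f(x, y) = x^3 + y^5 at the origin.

8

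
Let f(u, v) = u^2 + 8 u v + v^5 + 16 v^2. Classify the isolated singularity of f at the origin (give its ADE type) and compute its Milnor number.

Type A_4, Milnor number mu = 4.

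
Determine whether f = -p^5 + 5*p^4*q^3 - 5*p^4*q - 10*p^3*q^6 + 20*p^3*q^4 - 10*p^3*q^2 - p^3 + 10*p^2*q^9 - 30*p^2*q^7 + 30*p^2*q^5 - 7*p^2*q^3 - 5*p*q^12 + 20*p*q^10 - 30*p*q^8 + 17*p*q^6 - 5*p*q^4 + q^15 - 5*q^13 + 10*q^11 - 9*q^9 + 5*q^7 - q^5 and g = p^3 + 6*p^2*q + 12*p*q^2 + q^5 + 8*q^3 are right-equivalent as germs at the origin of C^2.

The Hessian of f at 0 is [[0, 0], [0, 0]] with rank 0, so corank 2. A Groebner basis of the Jacobian ideal J(f) in C{p,q} is {-p^2/2 + p*q^3, 2*p^2 + q^4, p^3, p^2*q}; counting standard monomials gives mu = 8. Corank 2; j^3 = -p^3 is a perfect cube, so E-series; the 5-jet and mu = 8 give E_8. The Hessian of g at 0 is [[0, 0], [0, 0]] with rank 0, so corank 2. A Groebner basis of the Jacobian ideal J(g) in C{p,q} is {q^4, p^2 + 4*p*q + 4*q^2}; counting standard monomials gives mu = 8. Corank 2; j^3 = (p + 2*q)^3 is a perfect cube, so E-series; the 5-jet and mu = 8 give E_8. Both have type E_8, hence right-equivalent.

Yes.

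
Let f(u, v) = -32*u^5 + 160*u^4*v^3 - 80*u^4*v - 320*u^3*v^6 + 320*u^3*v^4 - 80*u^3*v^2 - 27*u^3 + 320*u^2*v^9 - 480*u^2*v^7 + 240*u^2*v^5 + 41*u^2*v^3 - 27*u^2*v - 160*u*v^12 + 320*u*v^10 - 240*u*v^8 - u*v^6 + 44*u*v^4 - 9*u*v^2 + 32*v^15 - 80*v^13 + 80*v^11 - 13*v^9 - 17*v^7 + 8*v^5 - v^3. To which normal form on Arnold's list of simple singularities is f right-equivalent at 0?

The Hessian of f at 0 has rank 0. Corank 2; j^3 = -(3*u + v)^3 is a perfect cube, so E-series; the 5-jet and mu = 8 give E_8.

E_{8}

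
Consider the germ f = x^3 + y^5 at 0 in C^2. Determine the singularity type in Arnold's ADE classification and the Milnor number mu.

Type E8, Milnor number mu = 8.

The Hessian of f at 0 has rank 0. Corank 2; j^3 = x^3 is a perfect cube, so E-series; the 5-jet and mu = 8 give E_8.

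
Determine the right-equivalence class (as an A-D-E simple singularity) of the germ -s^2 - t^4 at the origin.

The Hessian of f at 0 is [[-2, 0], [0, 0]] with rank 1, so corank 1. A Groebner basis of the Jacobian ideal J(f) in C{s,t} is {t^3, s}; counting standard monomials gives mu = 3. Corank 1: A-series; mu = 3 gives A_3.

A_3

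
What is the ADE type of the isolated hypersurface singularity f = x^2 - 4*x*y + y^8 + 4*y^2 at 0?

The Hessian of f at 0 is [[2, -4], [-4, 8]] with rank 1, so corank 1. A Groebner basis of the Jacobian ideal J(f) in C{x,y} is {y^7, x - 2*y}; counting standard monomials gives mu = 7. Corank 1: A-series; mu = 7 gives A_7.

A_{7}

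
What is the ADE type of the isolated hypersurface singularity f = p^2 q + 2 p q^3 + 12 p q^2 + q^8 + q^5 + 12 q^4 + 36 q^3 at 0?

The Hessian of f at 0 has rank 0. Corank 2; j^3 = q*(p + 6*q)^2 has shape L^2 M (L != M), so D-series; mu = 9 gives D_9.

D9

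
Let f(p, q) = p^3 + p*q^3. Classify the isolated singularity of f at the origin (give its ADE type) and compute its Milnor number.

Type E7, Milnor number mu = 7.

The Hessian of f at 0 is [[0, 0], [0, 0]] with rank 0, so corank 2. A Groebner basis of the Jacobian ideal J(f) in C{p,q} is {p^3, p*q^2, 3*p^2 + q^3}; counting standard monomials gives mu = 7. Corank 2; j^3 = p^3 is a perfect cube, so E-series; the 4-jet and mu = 7 give E_7.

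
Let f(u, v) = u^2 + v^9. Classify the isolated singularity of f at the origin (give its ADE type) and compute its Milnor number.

Type A_{8}, Milnor number mu = 8.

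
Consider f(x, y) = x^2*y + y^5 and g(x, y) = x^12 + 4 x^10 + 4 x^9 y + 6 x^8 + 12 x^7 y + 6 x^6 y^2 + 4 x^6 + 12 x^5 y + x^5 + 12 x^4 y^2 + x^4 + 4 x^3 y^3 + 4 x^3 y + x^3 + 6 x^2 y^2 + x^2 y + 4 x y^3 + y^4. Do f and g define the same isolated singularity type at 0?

The Hessian of f at 0 has rank 0. Corank 2; j^3 = x^2*y has shape L^2 M (L != M), so D-series; mu = 6 gives D_6. The Hessian of g at 0 has rank 0. Corank 2; j^3 = x^2*(x + y) has shape L^2 M (L != M), so D-series; mu = 5 gives D_5. f is D_6 but g is D_5, hence not right-equivalent.

No.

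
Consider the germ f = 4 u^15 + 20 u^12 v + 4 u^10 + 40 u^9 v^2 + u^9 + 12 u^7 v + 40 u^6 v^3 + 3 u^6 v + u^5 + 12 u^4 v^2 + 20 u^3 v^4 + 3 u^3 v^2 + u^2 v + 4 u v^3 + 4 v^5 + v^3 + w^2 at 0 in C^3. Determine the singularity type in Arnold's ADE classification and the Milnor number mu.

Type D4, Milnor number mu = 4.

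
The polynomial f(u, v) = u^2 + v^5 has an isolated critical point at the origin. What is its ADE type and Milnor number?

Type A4, Milnor number mu = 4.

The Hessian of f at 0 has rank 1. Corank 1: A-series; mu = 4 gives A_4.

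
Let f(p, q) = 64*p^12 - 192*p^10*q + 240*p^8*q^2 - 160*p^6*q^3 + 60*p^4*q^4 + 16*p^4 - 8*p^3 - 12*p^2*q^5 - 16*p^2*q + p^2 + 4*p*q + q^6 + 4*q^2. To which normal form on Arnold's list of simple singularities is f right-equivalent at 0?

A_{5}

The Hessian of f at 0 is [[2, 4], [4, 8]] with rank 1, so corank 1. A Groebner basis of the Jacobian ideal J(f) in C{p,q} is {p*q^2 + 3*p*q/8 + p/64 + q^2/2 + q/32, -5*p*q/16 - p/64 + q^3 - 3*q^2/8 - q/32, p^2 - p/4 - q/2}; counting standard monomials gives mu = 5. Corank 1: A-series; mu = 5 gives A_5.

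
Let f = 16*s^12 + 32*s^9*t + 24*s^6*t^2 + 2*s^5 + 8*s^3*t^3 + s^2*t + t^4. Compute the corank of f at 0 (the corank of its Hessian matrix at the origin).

Hessian at 0 has rank 0.

2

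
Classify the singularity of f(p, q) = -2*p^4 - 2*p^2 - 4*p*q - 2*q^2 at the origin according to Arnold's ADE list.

A_{3}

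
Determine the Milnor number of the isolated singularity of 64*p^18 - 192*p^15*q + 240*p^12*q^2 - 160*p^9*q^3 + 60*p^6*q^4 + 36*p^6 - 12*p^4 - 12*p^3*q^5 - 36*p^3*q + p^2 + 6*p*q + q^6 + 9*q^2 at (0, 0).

The Hessian of f at 0 has rank 1. Corank 1: A-series; mu = 5 gives A_5.

5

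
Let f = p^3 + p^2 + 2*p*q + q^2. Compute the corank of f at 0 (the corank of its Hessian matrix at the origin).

The Hessian at 0 is [[2, 2], [2, 2]] of rank 1; hence corank 1.

1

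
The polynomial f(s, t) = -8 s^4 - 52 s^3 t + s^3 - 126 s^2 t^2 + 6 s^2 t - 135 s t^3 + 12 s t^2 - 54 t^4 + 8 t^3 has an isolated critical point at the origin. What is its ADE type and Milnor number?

Type E7, Milnor number mu = 7.

The Hessian of f at 0 is [[0, 0], [0, 0]] with rank 0, so corank 2. A Groebner basis of the Jacobian ideal J(f) in C{s,t} is {3*s^2/4 + 3*s*t + t^4 + t^3/4 + 3*t^2, s^3 - 21*s^2/2 - 42*s*t + 9*t^3/2 - 42*t^2, s^2*t + 15*s^2/4 + 15*s*t - 11*t^3/4 + 15*t^2, -s^2 + s*t^2 - 4*s*t + 5*t^3/3 - 4*t^2}; counting standard monomials gives mu = 7. Corank 2; j^3 = (s + 2*t)^3 is a perfect cube, so E-series; the 4-jet and mu = 7 give E_7.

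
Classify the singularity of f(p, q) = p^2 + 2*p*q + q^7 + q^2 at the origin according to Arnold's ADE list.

A_{6}

The Hessian of f at 0 has rank 1. Corank 1: A-series; mu = 6 gives A_6.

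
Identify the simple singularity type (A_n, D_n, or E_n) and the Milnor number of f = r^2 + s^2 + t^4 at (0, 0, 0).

Type A_3, Milnor number mu = 3.

The Hessian of f at 0 has rank 2. Corank 1: A-series; mu = 3 gives A_3.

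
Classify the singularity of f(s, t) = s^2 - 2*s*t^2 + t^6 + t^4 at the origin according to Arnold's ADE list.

A_5

The Hessian of f at 0 has rank 1. Corank 1: A-series; mu = 5 gives A_5.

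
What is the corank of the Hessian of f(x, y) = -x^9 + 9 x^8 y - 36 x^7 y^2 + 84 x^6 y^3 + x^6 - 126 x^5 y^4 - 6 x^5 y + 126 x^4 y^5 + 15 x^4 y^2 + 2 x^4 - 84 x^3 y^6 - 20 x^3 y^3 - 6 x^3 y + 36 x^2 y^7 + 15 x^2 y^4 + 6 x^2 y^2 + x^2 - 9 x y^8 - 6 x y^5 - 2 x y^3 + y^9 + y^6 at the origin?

1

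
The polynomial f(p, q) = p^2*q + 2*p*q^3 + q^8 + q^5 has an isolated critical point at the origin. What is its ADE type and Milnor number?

The Hessian of f at 0 is [[0, 0], [0, 0]] with rank 0, so corank 2. A Groebner basis of the Jacobian ideal J(f) in C{p,q} is {p^4, p^3*q - p^2/8 - p*q^2/8, p^3 + p^2*q^2, p*q + q^3}; counting standard monomials gives mu = 9. Corank 2; j^3 = p^2*q has shape L^2 M (L != M), so D-series; mu = 9 gives D_9.

Type D_9, Milnor number mu = 9.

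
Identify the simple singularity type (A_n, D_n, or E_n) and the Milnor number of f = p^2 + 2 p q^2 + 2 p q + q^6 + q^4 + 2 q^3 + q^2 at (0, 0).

Type A_5, Milnor number mu = 5.

The Hessian of f at 0 has rank 1. Corank 1: A-series; mu = 5 gives A_5.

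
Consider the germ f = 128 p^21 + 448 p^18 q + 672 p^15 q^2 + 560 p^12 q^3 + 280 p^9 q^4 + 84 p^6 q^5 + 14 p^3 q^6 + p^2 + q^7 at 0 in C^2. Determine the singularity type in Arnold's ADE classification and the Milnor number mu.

Type A_6, Milnor number mu = 6.

The Hessian of f at 0 has rank 1. Corank 1: A-series; mu = 6 gives A_6.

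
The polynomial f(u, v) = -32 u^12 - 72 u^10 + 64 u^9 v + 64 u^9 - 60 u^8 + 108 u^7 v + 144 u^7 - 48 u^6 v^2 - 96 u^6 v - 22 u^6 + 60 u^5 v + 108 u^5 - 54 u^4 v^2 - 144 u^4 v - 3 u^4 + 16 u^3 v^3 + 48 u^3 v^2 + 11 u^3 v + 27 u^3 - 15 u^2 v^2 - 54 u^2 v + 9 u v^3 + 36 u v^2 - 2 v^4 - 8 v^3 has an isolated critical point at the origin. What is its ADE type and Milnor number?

Type E_7, Milnor number mu = 7.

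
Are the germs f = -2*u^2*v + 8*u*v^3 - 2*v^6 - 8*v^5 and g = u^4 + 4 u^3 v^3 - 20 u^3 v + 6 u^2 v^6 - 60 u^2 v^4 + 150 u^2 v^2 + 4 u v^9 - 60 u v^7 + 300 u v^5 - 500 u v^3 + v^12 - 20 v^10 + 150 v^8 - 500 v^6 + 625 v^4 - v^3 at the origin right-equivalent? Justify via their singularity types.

The Hessian of f at 0 is [[0, 0], [0, 0]] with rank 0, so corank 2. A Groebner basis of the Jacobian ideal J(f) in C{u,v} is {u^3, u^2*v + 2*u^2/3 - 4*u*v^2/3, -u*v/2 + v^3}; counting standard monomials gives mu = 7. Corank 2; j^3 = -2*u^2*v has shape L^2 M (L != M), so D-series; mu = 7 gives D_7. The Hessian of g at 0 is [[0, 0], [0, 0]] with rank 0, so corank 2. A Groebner basis of the Jacobian ideal J(g) in C{u,v} is {u^3 - 15*u^2*v, v^2}; counting standard monomials gives mu = 6. Corank 2; j^3 = -v^3 is a perfect cube, so E-series; the 4-jet and mu = 6 give E_6. f is D_7 but g is E_6, hence not right-equivalent.

No.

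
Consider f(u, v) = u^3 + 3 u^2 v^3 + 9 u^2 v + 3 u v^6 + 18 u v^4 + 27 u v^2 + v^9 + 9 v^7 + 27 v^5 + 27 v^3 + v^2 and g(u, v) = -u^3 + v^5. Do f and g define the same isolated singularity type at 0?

No.

The Hessian of f at 0 has rank 1. Corank 1: A-series; mu = 2 gives A_2. The Hessian of g at 0 has rank 0. Corank 2; j^3 = -u^3 is a perfect cube, so E-series; the 5-jet and mu = 8 give E_8. f is A_2 but g is E_8, hence not right-equivalent.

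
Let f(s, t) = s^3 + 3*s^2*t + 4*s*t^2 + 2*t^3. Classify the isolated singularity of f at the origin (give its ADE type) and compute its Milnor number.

The Hessian of f at 0 is [[0, 0], [0, 0]] with rank 0, so corank 2. A Groebner basis of the Jacobian ideal J(f) in C{s,t} is {t^3, s^2 - 2*t^2/3, s*t + t^2}; counting standard monomials gives mu = 4. Corank 2; j^3 = (s + t)*(s^2 + 2*s*t + 2*t^2) splits into three distinct lines over C (the quadratic factor has nonzero discriminant), so D_4.

Type D_{4}, Milnor number mu = 4.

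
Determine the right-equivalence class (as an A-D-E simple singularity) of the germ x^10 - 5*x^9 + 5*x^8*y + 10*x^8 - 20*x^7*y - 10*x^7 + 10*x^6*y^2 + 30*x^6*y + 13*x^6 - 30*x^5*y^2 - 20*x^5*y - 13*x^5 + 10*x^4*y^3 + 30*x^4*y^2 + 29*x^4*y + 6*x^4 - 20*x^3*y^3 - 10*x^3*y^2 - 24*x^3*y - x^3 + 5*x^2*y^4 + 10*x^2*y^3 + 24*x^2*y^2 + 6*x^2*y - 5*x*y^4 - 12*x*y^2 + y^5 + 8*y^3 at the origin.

E_8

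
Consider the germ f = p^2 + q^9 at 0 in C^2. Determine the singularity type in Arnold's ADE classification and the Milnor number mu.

The Hessian of f at 0 is [[2, 0], [0, 0]] with rank 1, so corank 1. A Groebner basis of the Jacobian ideal J(f) in C{p,q} is {q^8, p}; counting standard monomials gives mu = 8. Corank 1: A-series; mu = 8 gives A_8.

Type A_8, Milnor number mu = 8.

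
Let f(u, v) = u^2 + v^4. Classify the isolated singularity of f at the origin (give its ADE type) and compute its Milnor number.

Type A_{3}, Milnor number mu = 3.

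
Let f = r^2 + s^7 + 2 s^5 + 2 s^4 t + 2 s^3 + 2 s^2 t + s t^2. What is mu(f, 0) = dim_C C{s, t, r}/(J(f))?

The Hessian of f at 0 has rank 1. Corank 2; j^3 = s*(2*s^2 + 2*s*t + t^2) splits into three distinct lines over C (the quadratic factor has nonzero discriminant), so D_4.

4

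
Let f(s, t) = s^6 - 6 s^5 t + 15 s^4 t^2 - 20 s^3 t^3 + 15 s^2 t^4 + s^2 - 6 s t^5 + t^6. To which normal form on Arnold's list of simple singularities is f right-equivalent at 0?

A_5

The Hessian of f at 0 is [[2, 0], [0, 0]] with rank 1, so corank 1. A Groebner basis of the Jacobian ideal J(f) in C{s,t} is {t^5, s}; counting standard monomials gives mu = 5. Corank 1: A-series; mu = 5 gives A_5.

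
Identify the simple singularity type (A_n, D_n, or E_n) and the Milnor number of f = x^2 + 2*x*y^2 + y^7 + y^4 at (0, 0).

The Hessian of f at 0 has rank 1. Corank 1: A-series; mu = 6 gives A_6.

Type A_{6}, Milnor number mu = 6.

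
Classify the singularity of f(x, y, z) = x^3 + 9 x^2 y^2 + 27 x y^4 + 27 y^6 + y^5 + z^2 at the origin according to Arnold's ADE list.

E_{8}

The Hessian of f at 0 has rank 1. Corank 2; j^3 = x^3 is a perfect cube, so E-series; the 5-jet and mu = 8 give E_8.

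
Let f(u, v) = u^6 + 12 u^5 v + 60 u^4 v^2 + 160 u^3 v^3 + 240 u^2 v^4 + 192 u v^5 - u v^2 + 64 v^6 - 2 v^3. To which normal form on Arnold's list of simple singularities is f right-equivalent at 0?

D7

The Hessian of f at 0 is [[0, 0], [0, 0]] with rank 0, so corank 2. A Groebner basis of the Jacobian ideal J(f) in C{u,v} is {u^5 - v^2/6, v^3, u*v + 2*v^2}; counting standard monomials gives mu = 7. Corank 2; j^3 = -v^2*(u + 2*v) has shape L^2 M (L != M), so D-series; mu = 7 gives D_7.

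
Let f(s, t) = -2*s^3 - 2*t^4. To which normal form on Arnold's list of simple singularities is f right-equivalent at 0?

E6

The Hessian of f at 0 has rank 0. Corank 2; j^3 = -2*s^3 is a perfect cube, so E-series; the 4-jet and mu = 6 give E_6.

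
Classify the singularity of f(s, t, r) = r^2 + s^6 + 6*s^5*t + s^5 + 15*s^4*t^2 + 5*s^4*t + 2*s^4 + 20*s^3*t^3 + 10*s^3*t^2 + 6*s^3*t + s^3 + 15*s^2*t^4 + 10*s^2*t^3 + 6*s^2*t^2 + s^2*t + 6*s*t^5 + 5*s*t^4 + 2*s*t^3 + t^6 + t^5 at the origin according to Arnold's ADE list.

The Hessian of f at 0 has rank 1. Corank 2; j^3 = s^2*(s + t) has shape L^2 M (L != M), so D-series; mu = 7 gives D_7.

D7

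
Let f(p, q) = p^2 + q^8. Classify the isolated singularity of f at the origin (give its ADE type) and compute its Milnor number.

Type A_7, Milnor number mu = 7.

The Hessian of f at 0 is [[2, 0], [0, 0]] with rank 1, so corank 1. A Groebner basis of the Jacobian ideal J(f) in C{p,q} is {q^7, p}; counting standard monomials gives mu = 7. Corank 1: A-series; mu = 7 gives A_7.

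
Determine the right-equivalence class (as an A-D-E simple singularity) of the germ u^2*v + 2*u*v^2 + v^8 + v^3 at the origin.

D9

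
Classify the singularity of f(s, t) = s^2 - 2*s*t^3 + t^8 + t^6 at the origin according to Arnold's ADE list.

The Hessian of f at 0 has rank 1. Corank 1: A-series; mu = 7 gives A_7.

A7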